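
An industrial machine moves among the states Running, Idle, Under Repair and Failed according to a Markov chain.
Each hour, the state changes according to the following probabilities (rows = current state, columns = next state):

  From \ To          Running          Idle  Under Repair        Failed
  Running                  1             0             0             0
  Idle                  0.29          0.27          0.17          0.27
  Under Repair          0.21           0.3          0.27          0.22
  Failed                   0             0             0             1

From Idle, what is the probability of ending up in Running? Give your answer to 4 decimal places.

0.5134

Let h(s) be the probability of absorption at Running starting from transient state s. Then h(Running) = 1 and h(Failed) = 0. By first-step analysis:
h(Idle) = 0.29·1 + 0.27·h(Idle) + 0.17·h(Under Repair) + 0.27·0
h(Under Repair) = 0.21·1 + 0.3·h(Idle) + 0.27·h(Under Repair) + 0.22·0
Solving: h(Idle) = 0.5134, h(Under Repair) = 0.4987.
Starting from Idle, the probability is 0.5134.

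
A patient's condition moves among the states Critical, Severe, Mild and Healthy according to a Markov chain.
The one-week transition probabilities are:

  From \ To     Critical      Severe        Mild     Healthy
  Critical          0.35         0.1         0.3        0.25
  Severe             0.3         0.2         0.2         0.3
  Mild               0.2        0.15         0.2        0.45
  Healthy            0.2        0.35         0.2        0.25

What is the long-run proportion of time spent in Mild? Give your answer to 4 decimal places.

Let the stationary distribution be π with π = πP and π_1 + π_2 + π_3 + π_4 = 1.
π_1 = 0.35·π_1 + 0.3·π_2 + 0.2·π_3 + 0.2·π_4
π_2 = 0.1·π_1 + 0.2·π_2 + 0.15·π_3 + 0.35·π_4
π_3 = 0.3·π_1 + 0.2·π_2 + 0.2·π_3 + 0.2·π_4
Solving with the normalization constraint gives π = (0.2598, 0.2086, 0.2260, 0.3056).
So the stationary probability of Mild is 0.2260.

0.2260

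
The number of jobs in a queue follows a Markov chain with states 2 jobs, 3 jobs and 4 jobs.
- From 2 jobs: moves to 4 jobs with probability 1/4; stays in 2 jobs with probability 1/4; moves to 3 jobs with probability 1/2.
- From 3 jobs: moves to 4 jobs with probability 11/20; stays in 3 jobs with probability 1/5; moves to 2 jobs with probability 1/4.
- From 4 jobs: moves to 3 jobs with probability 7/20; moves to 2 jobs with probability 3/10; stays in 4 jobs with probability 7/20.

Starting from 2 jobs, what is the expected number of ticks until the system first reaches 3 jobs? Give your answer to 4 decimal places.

Let t(s) be the expected number of ticks to first reach 3 jobs from state s, with t(3 jobs) = 0. Conditioning on the first tick:
t(2 jobs) = 1 + 0.25·t(2 jobs) + 0.25·t(4 jobs)
t(4 jobs) = 1 + 0.3·t(2 jobs) + 0.35·t(4 jobs)
Solving: t(2 jobs) = 2.1818, t(4 jobs) = 2.5455.
Expected ticks from 2 jobs to 3 jobs: 2.1818.

2.1818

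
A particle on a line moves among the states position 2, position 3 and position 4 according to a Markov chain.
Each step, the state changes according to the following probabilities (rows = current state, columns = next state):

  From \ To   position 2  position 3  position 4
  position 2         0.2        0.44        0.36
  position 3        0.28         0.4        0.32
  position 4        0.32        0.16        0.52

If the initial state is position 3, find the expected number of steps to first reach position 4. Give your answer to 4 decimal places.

3.0269

Let t(s) be the expected number of steps to first reach position 4 from state s, with t(position 4) = 0. Conditioning on the first step:
t(position 2) = 1 + 0.2·t(position 2) + 0.44·t(position 3)
t(position 3) = 1 + 0.28·t(position 2) + 0.4·t(position 3)
Solving: t(position 2) = 2.9148, t(position 3) = 3.0269.
Expected steps from position 3 to position 4: 3.0269.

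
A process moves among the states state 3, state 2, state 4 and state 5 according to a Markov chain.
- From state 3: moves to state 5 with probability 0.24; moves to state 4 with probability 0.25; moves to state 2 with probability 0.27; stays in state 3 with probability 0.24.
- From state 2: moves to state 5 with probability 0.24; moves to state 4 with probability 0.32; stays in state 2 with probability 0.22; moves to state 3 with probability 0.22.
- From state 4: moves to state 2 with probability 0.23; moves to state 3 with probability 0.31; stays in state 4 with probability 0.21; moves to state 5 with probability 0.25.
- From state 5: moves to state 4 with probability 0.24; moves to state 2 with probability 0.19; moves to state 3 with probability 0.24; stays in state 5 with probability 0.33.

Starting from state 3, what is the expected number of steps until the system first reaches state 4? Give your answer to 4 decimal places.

3.7885

Let t(s) be the expected number of steps to first reach state 4 from state s, with t(state 4) = 0. Conditioning on the first step:
t(state 3) = 1 + 0.24·t(state 3) + 0.27·t(state 2) + 0.24·t(state 5)
t(state 2) = 1 + 0.22·t(state 3) + 0.22·t(state 2) + 0.24·t(state 5)
t(state 5) = 1 + 0.24·t(state 3) + 0.19·t(state 2) + 0.33·t(state 5)
Solving: t(state 3) = 3.7885, t(state 2) = 3.5359, t(state 5) = 3.8523.
Expected steps from state 3 to state 4: 3.7885.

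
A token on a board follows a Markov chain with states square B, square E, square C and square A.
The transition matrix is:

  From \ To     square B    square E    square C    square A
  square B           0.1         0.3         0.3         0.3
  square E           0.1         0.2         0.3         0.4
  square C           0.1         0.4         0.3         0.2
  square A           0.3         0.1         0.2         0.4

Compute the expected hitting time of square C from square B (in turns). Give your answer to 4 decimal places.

Let t(s) be the expected number of turns to first reach square C from state s, with t(square C) = 0. Conditioning on the first turn:
t(square B) = 1 + 0.1·t(square B) + 0.3·t(square E) + 0.3·t(square A)
t(square E) = 1 + 0.1·t(square B) + 0.2·t(square E) + 0.4·t(square A)
t(square A) = 1 + 0.3·t(square B) + 0.1·t(square E) + 0.4·t(square A)
Solving: t(square B) = 3.7828, t(square E) = 3.8202, t(square A) = 4.1948.
Expected turns from square B to square C: 3.7828.

3.7828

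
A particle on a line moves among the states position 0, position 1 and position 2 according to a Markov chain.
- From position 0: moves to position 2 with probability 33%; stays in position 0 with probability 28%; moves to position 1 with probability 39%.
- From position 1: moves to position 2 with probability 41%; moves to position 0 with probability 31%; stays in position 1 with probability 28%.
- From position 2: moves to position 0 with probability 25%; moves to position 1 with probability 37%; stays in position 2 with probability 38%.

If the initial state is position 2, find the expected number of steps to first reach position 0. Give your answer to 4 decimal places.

Let t(s) be the expected number of steps to first reach position 0 from state s, with t(position 0) = 0. Conditioning on the first step:
t(position 1) = 1 + 0.28·t(position 1) + 0.41·t(position 2)
t(position 2) = 1 + 0.37·t(position 1) + 0.38·t(position 2)
Solving: t(position 1) = 3.4951, t(position 2) = 3.6987.
Expected steps from position 2 to position 0: 3.6987.

3.6987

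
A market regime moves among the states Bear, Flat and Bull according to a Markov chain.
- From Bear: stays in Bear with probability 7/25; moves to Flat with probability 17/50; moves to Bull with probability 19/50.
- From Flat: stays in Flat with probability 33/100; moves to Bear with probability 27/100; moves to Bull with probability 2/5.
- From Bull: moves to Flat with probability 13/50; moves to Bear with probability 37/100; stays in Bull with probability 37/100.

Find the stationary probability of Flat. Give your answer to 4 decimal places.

0.3064

Let the stationary distribution be π with π = πP and π_1 + π_2 + π_3 = 1.
π_1 = 0.28·π_1 + 0.27·π_2 + 0.37·π_3
π_2 = 0.34·π_1 + 0.33·π_2 + 0.26·π_3
Solving with the normalization constraint gives π = (0.3113, 0.3064, 0.3823).
So the stationary probability of Flat is 0.3064.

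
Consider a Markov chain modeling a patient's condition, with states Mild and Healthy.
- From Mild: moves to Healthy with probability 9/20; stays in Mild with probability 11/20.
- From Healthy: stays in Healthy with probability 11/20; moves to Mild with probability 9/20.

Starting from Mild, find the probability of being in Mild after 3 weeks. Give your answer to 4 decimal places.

Propagate the distribution vector 3 weeks from Mild.
After 0 weeks: (1.0000, 0.0000)
After 1 week: (0.5500, 0.4500)
After 2 weeks: (0.5050, 0.4950)
After 3 weeks: (0.5005, 0.4995)
P(in Mild after 3 weeks) = 0.5005

0.5005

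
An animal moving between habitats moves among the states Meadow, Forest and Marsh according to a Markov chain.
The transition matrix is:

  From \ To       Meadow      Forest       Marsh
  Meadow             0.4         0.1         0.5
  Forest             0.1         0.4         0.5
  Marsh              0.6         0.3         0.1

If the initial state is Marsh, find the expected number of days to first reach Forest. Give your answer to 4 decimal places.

5.0000

Let t(s) be the expected number of days to first reach Forest from state s, with t(Forest) = 0. Conditioning on the first day:
t(Meadow) = 1 + 0.4·t(Meadow) + 0.5·t(Marsh)
t(Marsh) = 1 + 0.6·t(Meadow) + 0.1·t(Marsh)
Solving: t(Meadow) = 5.8333, t(Marsh) = 5.0000.
Expected days from Marsh to Forest: 5.0000.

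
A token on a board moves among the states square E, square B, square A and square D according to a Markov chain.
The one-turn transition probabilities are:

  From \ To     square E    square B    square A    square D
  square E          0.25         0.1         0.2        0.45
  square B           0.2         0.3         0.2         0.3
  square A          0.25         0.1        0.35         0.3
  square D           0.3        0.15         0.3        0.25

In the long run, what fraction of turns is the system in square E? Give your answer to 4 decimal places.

Let the stationary distribution be π with π = πP and π_1 + π_2 + π_3 + π_4 = 1.
π_1 = 0.25·π_1 + 0.2·π_2 + 0.25·π_3 + 0.3·π_4
π_2 = 0.1·π_1 + 0.3·π_2 + 0.1·π_3 + 0.15·π_4
π_3 = 0.2·π_1 + 0.2·π_2 + 0.35·π_3 + 0.3·π_4
Solving with the normalization constraint gives π = (0.2589, 0.1452, 0.2733, 0.3227).
So the stationary probability of square E is 0.2589.

0.2589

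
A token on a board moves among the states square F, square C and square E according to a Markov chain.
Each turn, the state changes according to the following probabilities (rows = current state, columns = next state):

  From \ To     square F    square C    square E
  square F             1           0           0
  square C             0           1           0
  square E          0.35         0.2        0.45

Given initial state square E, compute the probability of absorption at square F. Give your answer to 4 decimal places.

Let h(s) be the probability of absorption at square F starting from transient state s. Then h(square F) = 1 and h(square C) = 0. By first-step analysis:
h(square E) = 0.35·1 + 0.2·0 + 0.45·h(square E)
Solving: h(square E) = 0.6364.
Starting from square E, the probability is 0.6364.

0.6364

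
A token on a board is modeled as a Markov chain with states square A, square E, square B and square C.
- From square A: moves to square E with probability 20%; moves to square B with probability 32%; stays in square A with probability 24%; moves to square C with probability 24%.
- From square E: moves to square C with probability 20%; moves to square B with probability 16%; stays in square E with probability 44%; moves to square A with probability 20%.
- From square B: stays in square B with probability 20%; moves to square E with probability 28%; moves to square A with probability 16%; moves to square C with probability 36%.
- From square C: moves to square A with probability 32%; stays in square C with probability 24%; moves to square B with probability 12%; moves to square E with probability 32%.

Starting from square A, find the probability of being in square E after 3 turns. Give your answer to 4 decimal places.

0.3212

Propagate the distribution vector 3 turns from square A.
After 0 turns: (1.0000, 0.0000, 0.0000, 0.0000)
After 1 turn: (0.2400, 0.2000, 0.3200, 0.2400)
After 2 turns: (0.2256, 0.3024, 0.2016, 0.2704)
After 3 turns: (0.2334, 0.3212, 0.1933, 0.2521)
P(in square E after 3 turns) = 0.3212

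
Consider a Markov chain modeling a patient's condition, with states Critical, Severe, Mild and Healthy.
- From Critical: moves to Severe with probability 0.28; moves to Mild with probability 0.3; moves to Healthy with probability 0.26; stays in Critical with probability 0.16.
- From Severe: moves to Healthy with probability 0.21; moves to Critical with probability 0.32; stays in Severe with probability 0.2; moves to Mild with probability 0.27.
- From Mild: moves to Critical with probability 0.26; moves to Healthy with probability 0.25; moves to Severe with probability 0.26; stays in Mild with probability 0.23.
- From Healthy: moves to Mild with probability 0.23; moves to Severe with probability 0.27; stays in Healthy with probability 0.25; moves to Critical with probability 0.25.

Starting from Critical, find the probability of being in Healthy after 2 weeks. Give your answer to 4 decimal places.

0.2404

Propagate the distribution vector 2 weeks from Critical.
After 0 weeks: (1.0000, 0.0000, 0.0000, 0.0000)
After 1 week: (0.1600, 0.2800, 0.3000, 0.2600)
After 2 weeks: (0.2582, 0.2490, 0.2524, 0.2404)
P(in Healthy after 2 weeks) = 0.2404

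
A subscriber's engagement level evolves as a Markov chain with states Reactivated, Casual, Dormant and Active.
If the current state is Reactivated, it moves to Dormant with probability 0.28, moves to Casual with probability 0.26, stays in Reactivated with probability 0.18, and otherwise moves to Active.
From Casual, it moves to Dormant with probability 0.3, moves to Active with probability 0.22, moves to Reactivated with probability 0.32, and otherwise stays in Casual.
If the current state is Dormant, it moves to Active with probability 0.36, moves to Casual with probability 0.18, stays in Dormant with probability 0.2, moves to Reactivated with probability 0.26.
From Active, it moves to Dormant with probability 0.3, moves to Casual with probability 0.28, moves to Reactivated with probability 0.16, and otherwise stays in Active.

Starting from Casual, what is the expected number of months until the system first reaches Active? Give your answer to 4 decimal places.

3.6563

Let t(s) be the expected number of months to first reach Active from state s, with t(Active) = 0. Conditioning on the first month:
t(Reactivated) = 1 + 0.18·t(Reactivated) + 0.26·t(Casual) + 0.28·t(Dormant)
t(Casual) = 1 + 0.32·t(Reactivated) + 0.16·t(Casual) + 0.3·t(Dormant)
t(Dormant) = 1 + 0.26·t(Reactivated) + 0.18·t(Casual) + 0.2·t(Dormant)
Solving: t(Reactivated) = 3.4719, t(Casual) = 3.6563, t(Dormant) = 3.2010.
Expected months from Casual to Active: 3.6563.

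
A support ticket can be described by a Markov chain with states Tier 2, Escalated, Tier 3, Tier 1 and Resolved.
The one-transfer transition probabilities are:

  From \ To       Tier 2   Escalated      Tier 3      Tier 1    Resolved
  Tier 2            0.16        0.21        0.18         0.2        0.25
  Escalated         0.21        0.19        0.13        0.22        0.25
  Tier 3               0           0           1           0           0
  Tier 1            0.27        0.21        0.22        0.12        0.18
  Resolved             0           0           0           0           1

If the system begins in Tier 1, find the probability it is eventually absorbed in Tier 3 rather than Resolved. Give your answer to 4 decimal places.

Let h(s) be the probability of absorption at Tier 3 starting from transient state s. Then h(Tier 3) = 1 and h(Resolved) = 0. By first-step analysis:
h(Tier 2) = 0.16·h(Tier 2) + 0.21·h(Escalated) + 0.18·1 + 0.2·h(Tier 1) + 0.25·0
h(Escalated) = 0.21·h(Tier 2) + 0.19·h(Escalated) + 0.13·1 + 0.22·h(Tier 1) + 0.25·0
h(Tier 1) = 0.27·h(Tier 2) + 0.21·h(Escalated) + 0.22·1 + 0.12·h(Tier 1) + 0.18·0
Solving: h(Tier 2) = 0.4281, h(Escalated) = 0.4011, h(Tier 1) = 0.4771.
Starting from Tier 1, the probability is 0.4771.

0.4771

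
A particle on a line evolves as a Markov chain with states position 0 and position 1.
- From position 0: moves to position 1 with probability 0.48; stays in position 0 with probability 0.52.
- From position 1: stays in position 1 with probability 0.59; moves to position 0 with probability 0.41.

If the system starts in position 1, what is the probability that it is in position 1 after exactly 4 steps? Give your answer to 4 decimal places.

0.5394

Propagate the distribution vector 4 steps from position 1.
After 0 steps: (0.0000, 1.0000)
After 1 step: (0.4100, 0.5900)
After 2 steps: (0.4551, 0.5449)
After 3 steps: (0.4601, 0.5399)
After 4 steps: (0.4606, 0.5394)
P(in position 1 after 4 steps) = 0.5394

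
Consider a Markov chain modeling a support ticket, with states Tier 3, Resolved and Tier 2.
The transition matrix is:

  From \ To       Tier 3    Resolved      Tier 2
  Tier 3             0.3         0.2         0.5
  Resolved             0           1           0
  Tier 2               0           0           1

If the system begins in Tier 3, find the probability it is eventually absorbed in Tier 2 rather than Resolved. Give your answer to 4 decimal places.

0.7143

Let h(s) be the probability of absorption at Tier 2 starting from transient state s. Then h(Tier 2) = 1 and h(Resolved) = 0. By first-step analysis:
h(Tier 3) = 0.3·h(Tier 3) + 0.2·0 + 0.5·1
Solving: h(Tier 3) = 0.7143.
Starting from Tier 3, the probability is 0.7143.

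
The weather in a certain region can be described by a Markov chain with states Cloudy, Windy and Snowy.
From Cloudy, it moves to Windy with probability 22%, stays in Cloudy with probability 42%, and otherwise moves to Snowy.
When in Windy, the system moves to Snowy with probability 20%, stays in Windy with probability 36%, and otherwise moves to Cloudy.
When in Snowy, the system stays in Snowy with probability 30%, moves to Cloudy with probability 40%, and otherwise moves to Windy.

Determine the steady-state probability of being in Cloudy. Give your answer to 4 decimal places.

0.4197

Let the stationary distribution be π with π = πP and π_1 + π_2 + π_3 = 1.
π_1 = 0.42·π_1 + 0.44·π_2 + 0.4·π_3
π_2 = 0.22·π_1 + 0.36·π_2 + 0.3·π_3
Solving with the normalization constraint gives π = (0.4197, 0.2834, 0.2968).
So the stationary probability of Cloudy is 0.4197.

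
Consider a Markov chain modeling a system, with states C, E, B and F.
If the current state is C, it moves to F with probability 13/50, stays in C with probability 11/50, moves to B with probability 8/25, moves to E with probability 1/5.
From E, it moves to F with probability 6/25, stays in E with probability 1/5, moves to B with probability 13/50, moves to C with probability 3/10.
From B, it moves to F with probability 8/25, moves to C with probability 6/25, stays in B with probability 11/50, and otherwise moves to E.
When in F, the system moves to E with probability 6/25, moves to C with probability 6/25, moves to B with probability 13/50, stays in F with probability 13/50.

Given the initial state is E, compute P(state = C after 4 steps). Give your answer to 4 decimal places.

0.2480

Propagate the distribution vector 4 steps from E.
After 0 steps: (0.0000, 1.0000, 0.0000, 0.0000)
After 1 step: (0.3000, 0.2000, 0.2600, 0.2400)
After 2 steps: (0.2460, 0.2148, 0.2676, 0.2716)
After 3 steps: (0.2480, 0.2162, 0.2641, 0.2718)
After 4 steps: (0.2480, 0.2162, 0.2643, 0.2715)
P(in C after 4 steps) = 0.2480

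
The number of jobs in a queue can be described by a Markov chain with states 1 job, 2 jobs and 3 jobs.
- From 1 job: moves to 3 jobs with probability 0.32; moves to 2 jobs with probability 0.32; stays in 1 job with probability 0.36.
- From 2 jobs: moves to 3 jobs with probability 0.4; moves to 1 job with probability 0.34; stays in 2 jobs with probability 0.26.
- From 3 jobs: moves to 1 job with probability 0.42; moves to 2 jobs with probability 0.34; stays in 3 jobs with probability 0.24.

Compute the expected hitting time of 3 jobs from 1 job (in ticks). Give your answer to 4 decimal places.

2.9057

Let t(s) be the expected number of ticks to first reach 3 jobs from state s, with t(3 jobs) = 0. Conditioning on the first tick:
t(1 job) = 1 + 0.36·t(1 job) + 0.32·t(2 jobs)
t(2 jobs) = 1 + 0.34·t(1 job) + 0.26·t(2 jobs)
Solving: t(1 job) = 2.9057, t(2 jobs) = 2.6864.
Expected ticks from 1 job to 3 jobs: 2.9057.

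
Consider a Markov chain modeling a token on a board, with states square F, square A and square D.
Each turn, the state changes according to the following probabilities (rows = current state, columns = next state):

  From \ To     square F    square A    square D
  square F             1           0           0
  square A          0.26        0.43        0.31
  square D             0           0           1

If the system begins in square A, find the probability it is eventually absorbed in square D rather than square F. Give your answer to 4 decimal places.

Let h(s) be the probability of absorption at square D starting from transient state s. Then h(square D) = 1 and h(square F) = 0. By first-step analysis:
h(square A) = 0.26·0 + 0.43·h(square A) + 0.31·1
Solving: h(square A) = 0.5439.
Starting from square A, the probability is 0.5439.

0.5439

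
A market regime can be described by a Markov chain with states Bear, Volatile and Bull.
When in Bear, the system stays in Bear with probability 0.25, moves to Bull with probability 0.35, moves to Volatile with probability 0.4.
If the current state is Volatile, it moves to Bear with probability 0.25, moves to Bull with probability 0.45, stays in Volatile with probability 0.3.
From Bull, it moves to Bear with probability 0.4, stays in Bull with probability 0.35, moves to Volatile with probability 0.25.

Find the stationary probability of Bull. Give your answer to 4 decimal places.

0.3812

Let the stationary distribution be π with π = πP and π_1 + π_2 + π_3 = 1.
π_1 = 0.25·π_1 + 0.25·π_2 + 0.4·π_3
π_2 = 0.4·π_1 + 0.3·π_2 + 0.25·π_3
Solving with the normalization constraint gives π = (0.3072, 0.3117, 0.3812).
So the stationary probability of Bull is 0.3812.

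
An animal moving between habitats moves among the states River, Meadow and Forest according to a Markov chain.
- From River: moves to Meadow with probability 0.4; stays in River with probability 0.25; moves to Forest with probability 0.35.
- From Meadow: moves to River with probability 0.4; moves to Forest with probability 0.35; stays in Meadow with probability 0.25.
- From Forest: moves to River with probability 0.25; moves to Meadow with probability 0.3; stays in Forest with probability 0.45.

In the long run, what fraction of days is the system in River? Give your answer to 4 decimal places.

0.2971

Let the stationary distribution be π with π = πP and π_1 + π_2 + π_3 = 1.
π_1 = 0.25·π_1 + 0.4·π_2 + 0.25·π_3
π_2 = 0.4·π_1 + 0.25·π_2 + 0.3·π_3
Solving with the normalization constraint gives π = (0.2971, 0.3140, 0.3889).
So the stationary probability of River is 0.2971.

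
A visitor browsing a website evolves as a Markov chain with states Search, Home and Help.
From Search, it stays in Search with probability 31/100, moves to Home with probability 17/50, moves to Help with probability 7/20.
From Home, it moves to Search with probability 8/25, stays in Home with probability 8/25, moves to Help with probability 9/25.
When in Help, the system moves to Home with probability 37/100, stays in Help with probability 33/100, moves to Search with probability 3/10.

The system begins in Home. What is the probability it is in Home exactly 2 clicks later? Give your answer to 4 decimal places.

0.3444

Sum over the intermediate state after 1 click:
P = P(Home→Search)·P(Search→Home) + P(Home→Home)·P(Home→Home) + P(Home→Help)·P(Help→Home)
  = 0.32×0.34 + 0.32×0.32 + 0.36×0.37
  = 0.1088 + 0.1024 + 0.1332 = 0.3444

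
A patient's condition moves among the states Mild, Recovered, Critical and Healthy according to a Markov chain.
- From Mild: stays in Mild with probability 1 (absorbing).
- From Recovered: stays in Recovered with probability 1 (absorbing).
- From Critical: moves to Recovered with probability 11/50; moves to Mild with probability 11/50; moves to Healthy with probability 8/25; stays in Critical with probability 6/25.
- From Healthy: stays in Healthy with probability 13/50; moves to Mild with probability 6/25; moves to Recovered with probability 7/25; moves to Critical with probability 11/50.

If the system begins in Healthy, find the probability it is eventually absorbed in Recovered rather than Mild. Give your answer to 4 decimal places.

Let h(s) be the probability of absorption at Recovered starting from transient state s. Then h(Recovered) = 1 and h(Mild) = 0. By first-step analysis:
h(Critical) = 0.22·0 + 0.22·1 + 0.24·h(Critical) + 0.32·h(Healthy)
h(Healthy) = 0.24·0 + 0.28·1 + 0.22·h(Critical) + 0.26·h(Healthy)
Solving: h(Critical) = 0.5130, h(Healthy) = 0.5309.
Starting from Healthy, the probability is 0.5309.

0.5309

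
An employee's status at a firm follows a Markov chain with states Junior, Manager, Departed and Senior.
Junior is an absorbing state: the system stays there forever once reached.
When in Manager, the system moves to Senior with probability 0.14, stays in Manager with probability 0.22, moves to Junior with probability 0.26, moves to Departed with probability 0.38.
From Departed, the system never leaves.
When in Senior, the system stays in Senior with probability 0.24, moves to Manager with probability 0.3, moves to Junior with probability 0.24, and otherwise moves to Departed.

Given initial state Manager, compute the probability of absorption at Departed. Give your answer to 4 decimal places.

0.5802

Let h(s) be the probability of absorption at Departed starting from transient state s. Then h(Departed) = 1 and h(Junior) = 0. By first-step analysis:
h(Manager) = 0.26·0 + 0.22·h(Manager) + 0.38·1 + 0.14·h(Senior)
h(Senior) = 0.24·0 + 0.3·h(Manager) + 0.22·1 + 0.24·h(Senior)
Solving: h(Manager) = 0.5802, h(Senior) = 0.5185.
Starting from Manager, the probability is 0.5802.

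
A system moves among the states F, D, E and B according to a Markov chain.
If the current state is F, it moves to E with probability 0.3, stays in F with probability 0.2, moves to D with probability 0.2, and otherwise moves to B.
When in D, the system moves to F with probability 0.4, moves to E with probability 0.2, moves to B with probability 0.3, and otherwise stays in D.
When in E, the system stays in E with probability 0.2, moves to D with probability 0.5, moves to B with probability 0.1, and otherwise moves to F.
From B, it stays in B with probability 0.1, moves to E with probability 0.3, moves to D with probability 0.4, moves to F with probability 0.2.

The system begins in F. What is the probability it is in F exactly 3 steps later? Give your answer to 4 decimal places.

0.2660

Propagate the distribution vector 3 steps from F.
After 0 steps: (1.0000, 0.0000, 0.0000, 0.0000)
After 1 step: (0.2000, 0.2000, 0.3000, 0.3000)
After 2 steps: (0.2400, 0.3300, 0.2500, 0.1800)
After 3 steps: (0.2660, 0.2780, 0.2420, 0.2140)
P(in F after 3 steps) = 0.2660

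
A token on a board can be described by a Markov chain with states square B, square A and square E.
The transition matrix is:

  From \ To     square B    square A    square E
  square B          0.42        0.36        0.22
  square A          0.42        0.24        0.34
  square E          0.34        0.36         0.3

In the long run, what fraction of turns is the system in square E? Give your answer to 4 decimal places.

Let the stationary distribution be π with π = πP and π_1 + π_2 + π_3 = 1.
π_1 = 0.42·π_1 + 0.42·π_2 + 0.34·π_3
π_2 = 0.36·π_1 + 0.24·π_2 + 0.36·π_3
Solving with the normalization constraint gives π = (0.3975, 0.3214, 0.2811).
So the stationary probability of square E is 0.2811.

0.2811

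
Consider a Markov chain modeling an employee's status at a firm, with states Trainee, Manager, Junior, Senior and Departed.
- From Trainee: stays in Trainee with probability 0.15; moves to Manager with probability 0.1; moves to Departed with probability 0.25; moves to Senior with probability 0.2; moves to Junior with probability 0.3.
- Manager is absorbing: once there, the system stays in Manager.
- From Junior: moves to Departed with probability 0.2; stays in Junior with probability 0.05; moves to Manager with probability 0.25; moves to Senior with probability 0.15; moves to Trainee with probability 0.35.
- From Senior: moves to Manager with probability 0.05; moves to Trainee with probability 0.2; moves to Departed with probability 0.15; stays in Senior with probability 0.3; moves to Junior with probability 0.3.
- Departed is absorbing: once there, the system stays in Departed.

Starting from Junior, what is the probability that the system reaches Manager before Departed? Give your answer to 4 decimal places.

Let h(s) be the probability of absorption at Manager starting from transient state s. Then h(Manager) = 1 and h(Departed) = 0. By first-step analysis:
h(Trainee) = 0.15·h(Trainee) + 0.1·1 + 0.3·h(Junior) + 0.2·h(Senior) + 0.25·0
h(Junior) = 0.35·h(Trainee) + 0.25·1 + 0.05·h(Junior) + 0.15·h(Senior) + 0.2·0
h(Senior) = 0.2·h(Trainee) + 0.05·1 + 0.3·h(Junior) + 0.3·h(Senior) + 0.15·0
Solving: h(Trainee) = 0.3664, h(Junior) = 0.4569, h(Senior) = 0.3719.
Starting from Junior, the probability is 0.4569.

0.4569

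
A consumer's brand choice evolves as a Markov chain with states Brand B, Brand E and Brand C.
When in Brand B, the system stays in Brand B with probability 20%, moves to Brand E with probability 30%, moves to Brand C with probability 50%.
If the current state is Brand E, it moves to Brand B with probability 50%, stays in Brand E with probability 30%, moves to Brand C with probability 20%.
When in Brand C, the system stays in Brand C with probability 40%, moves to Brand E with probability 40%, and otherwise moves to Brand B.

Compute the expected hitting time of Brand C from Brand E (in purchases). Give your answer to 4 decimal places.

3.1707

Let t(s) be the expected number of purchases to first reach Brand C from state s, with t(Brand C) = 0. Conditioning on the first purchase:
t(Brand B) = 1 + 0.2·t(Brand B) + 0.3·t(Brand E)
t(Brand E) = 1 + 0.5·t(Brand B) + 0.3·t(Brand E)
Solving: t(Brand B) = 2.4390, t(Brand E) = 3.1707.
Expected purchases from Brand E to Brand C: 3.1707.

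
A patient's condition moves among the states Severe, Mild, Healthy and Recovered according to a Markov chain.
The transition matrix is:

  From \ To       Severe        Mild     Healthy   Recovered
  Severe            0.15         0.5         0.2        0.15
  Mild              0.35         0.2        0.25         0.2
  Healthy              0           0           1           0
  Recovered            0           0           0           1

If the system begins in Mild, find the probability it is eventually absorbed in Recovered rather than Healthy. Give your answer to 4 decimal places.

0.4406

Let h(s) be the probability of absorption at Recovered starting from transient state s. Then h(Recovered) = 1 and h(Healthy) = 0. By first-step analysis:
h(Severe) = 0.15·h(Severe) + 0.5·h(Mild) + 0.2·0 + 0.15·1
h(Mild) = 0.35·h(Severe) + 0.2·h(Mild) + 0.25·0 + 0.2·1
Solving: h(Severe) = 0.4356, h(Mild) = 0.4406.
Starting from Mild, the probability is 0.4406.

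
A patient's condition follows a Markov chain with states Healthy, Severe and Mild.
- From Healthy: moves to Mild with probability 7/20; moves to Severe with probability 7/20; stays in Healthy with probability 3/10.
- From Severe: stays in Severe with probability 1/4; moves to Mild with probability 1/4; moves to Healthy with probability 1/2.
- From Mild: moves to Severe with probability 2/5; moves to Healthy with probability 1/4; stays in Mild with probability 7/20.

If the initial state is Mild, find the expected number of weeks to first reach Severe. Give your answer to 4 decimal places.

2.5850

Let t(s) be the expected number of weeks to first reach Severe from state s, with t(Severe) = 0. Conditioning on the first week:
t(Healthy) = 1 + 0.3·t(Healthy) + 0.35·t(Mild)
t(Mild) = 1 + 0.25·t(Healthy) + 0.35·t(Mild)
Solving: t(Healthy) = 2.7211, t(Mild) = 2.5850.
Expected weeks from Mild to Severe: 2.5850.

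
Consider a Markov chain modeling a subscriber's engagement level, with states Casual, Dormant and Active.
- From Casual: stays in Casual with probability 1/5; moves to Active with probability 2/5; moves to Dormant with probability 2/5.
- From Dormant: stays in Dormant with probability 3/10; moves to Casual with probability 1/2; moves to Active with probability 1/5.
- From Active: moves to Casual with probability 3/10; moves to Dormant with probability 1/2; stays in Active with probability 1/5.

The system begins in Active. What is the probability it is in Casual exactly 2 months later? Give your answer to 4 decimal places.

0.3700

Sum over the intermediate state after 1 month:
P = P(Active→Casual)·P(Casual→Casual) + P(Active→Dormant)·P(Dormant→Casual) + P(Active→Active)·P(Active→Casual)
  = 0.3×0.2 + 0.5×0.5 + 0.2×0.3
  = 0.0600 + 0.2500 + 0.0600 = 0.3700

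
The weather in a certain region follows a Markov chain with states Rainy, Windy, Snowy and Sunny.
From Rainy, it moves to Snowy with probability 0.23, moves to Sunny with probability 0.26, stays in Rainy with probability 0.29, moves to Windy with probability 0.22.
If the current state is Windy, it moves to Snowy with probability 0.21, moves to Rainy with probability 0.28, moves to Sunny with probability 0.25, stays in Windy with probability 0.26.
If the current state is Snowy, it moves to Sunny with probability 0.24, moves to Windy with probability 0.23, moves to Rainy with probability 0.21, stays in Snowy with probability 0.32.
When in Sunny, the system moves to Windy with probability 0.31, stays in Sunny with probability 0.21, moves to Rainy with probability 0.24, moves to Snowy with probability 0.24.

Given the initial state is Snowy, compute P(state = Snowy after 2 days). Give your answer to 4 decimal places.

Propagate the distribution vector 2 days from Snowy.
After 0 days: (0.0000, 0.0000, 1.0000, 0.0000)
After 1 day: (0.2100, 0.2300, 0.3200, 0.2400)
After 2 days: (0.2501, 0.2540, 0.2566, 0.2393)
P(in Snowy after 2 days) = 0.2566

0.2566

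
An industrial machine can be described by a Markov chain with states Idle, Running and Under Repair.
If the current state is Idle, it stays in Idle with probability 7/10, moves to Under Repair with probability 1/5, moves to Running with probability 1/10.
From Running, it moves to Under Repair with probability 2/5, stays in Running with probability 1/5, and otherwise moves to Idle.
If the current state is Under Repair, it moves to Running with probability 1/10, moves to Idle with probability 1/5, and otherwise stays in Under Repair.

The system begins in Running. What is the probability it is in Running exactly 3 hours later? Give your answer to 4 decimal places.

Propagate the distribution vector 3 hours from Running.
After 0 hours: (0.0000, 1.0000, 0.0000)
After 1 hour: (0.4000, 0.2000, 0.4000)
After 2 hours: (0.4400, 0.1200, 0.4400)
After 3 hours: (0.4440, 0.1120, 0.4440)
P(in Running after 3 hours) = 0.1120

0.1120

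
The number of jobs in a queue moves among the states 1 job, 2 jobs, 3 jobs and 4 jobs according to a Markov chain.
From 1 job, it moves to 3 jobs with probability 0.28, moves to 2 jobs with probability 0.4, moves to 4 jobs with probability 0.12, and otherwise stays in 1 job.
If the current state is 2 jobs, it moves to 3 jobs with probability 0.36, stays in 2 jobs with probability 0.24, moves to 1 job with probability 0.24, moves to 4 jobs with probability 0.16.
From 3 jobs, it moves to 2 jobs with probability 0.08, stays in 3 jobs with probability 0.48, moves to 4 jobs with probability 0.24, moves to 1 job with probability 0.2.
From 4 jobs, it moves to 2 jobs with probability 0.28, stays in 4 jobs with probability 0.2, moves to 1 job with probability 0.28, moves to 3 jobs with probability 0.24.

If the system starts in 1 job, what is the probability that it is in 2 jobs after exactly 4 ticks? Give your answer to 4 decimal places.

Propagate the distribution vector 4 ticks from 1 job.
After 0 ticks: (1.0000, 0.0000, 0.0000, 0.0000)
After 1 tick: (0.2000, 0.4000, 0.2800, 0.1200)
After 2 ticks: (0.2256, 0.2320, 0.3632, 0.1792)
After 3 ticks: (0.2236, 0.2252, 0.3640, 0.1872)
After 4 ticks: (0.2240, 0.2250, 0.3633, 0.1877)
P(in 2 jobs after 4 ticks) = 0.2250

0.2250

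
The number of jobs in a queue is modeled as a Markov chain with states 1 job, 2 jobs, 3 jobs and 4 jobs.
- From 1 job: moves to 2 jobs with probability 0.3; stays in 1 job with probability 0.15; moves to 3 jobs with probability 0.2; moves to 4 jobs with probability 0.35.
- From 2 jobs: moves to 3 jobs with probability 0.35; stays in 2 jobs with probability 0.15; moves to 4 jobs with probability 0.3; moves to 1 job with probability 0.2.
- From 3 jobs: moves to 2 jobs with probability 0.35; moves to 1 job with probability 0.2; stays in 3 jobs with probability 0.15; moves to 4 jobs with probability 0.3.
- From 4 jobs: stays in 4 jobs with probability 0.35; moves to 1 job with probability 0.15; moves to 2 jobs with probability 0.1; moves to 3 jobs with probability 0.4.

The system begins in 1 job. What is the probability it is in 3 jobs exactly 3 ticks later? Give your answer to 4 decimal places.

0.2790

Propagate the distribution vector 3 ticks from 1 job.
After 0 ticks: (1.0000, 0.0000, 0.0000, 0.0000)
After 1 tick: (0.1500, 0.3000, 0.2000, 0.3500)
After 2 ticks: (0.1750, 0.1950, 0.3050, 0.3250)
After 3 ticks: (0.1750, 0.2210, 0.2790, 0.3250)
P(in 3 jobs after 3 ticks) = 0.2790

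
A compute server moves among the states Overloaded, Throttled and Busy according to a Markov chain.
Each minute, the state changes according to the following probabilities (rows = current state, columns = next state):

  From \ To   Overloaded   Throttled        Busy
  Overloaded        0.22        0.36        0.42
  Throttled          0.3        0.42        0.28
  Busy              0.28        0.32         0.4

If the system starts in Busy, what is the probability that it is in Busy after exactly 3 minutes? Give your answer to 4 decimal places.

0.3618

Propagate the distribution vector 3 minutes from Busy.
After 0 minutes: (0.0000, 0.0000, 1.0000)
After 1 minute: (0.2800, 0.3200, 0.4000)
After 2 minutes: (0.2696, 0.3632, 0.3672)
After 3 minutes: (0.2711, 0.3671, 0.3618)
P(in Busy after 3 minutes) = 0.3618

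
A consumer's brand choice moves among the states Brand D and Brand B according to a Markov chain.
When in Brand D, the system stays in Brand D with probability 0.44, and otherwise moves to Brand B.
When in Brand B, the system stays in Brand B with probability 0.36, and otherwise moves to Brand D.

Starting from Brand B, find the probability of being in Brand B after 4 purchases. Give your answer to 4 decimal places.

Propagate the distribution vector 4 purchases from Brand B.
After 0 purchases: (0.0000, 1.0000)
After 1 purchase: (0.6400, 0.3600)
After 2 purchases: (0.5120, 0.4880)
After 3 purchases: (0.5376, 0.4624)
After 4 purchases: (0.5325, 0.4675)
P(in Brand B after 4 purchases) = 0.4675

0.4675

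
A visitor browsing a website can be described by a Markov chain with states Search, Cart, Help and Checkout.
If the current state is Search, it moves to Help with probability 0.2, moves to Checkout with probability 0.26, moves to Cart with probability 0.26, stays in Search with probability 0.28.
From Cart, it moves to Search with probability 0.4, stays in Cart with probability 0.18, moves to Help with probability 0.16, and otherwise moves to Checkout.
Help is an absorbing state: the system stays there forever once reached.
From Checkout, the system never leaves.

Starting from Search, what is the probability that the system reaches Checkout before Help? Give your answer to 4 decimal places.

Let h(s) be the probability of absorption at Checkout starting from transient state s. Then h(Checkout) = 1 and h(Help) = 0. By first-step analysis:
h(Search) = 0.28·h(Search) + 0.26·h(Cart) + 0.2·0 + 0.26·1
h(Cart) = 0.4·h(Search) + 0.18·h(Cart) + 0.16·0 + 0.26·1
Solving: h(Search) = 0.5773, h(Cart) = 0.5987.
Starting from Search, the probability is 0.5773.

0.5773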